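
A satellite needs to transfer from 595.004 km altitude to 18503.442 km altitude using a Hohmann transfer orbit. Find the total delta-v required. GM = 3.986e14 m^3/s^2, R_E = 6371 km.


r1 = 6966.0040 km = 6.966004e+06 m
r2 = 24874.4420 km = 2.4874442e+07 m
dv1 = sqrt(mu/r1)*(sqrt(2*r2/(r1+r2)) - 1) = 1890.9377 m/s
dv2 = sqrt(mu/r2)*(1 - sqrt(2*r1/(r1+r2))) = 1355.1120 m/s
total dv = |dv1| + |dv2| = 1890.9377 + 1355.1120 = 3246.0498 m/s = 3.2460 km/s

3.2460 km/s


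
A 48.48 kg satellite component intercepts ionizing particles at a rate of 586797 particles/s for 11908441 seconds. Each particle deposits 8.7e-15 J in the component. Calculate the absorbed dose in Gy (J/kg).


Total energy deposited = rate * time * E_per
  = 586797 * 11908441 * 8.7e-15 = 0.06079419 J
Dose = E_total / mass = 0.06079419 / 48.48
Dose = 0.001254005 Gy

0.0013 Gy


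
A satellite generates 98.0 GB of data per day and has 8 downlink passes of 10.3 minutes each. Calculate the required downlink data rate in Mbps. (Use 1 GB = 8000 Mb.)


total contact time = 8 * 10.3 * 60 = 4944.0000 s
data = 98.0 GB = 784000.0000 Mb
rate = 784000.0000 / 4944.0000 = 158.5761 Mbps

158.5761 Mbps


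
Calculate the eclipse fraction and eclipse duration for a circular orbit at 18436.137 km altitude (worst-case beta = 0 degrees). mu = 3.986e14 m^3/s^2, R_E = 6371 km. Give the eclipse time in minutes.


r = 24807.1370 km
T = 648.0745 min
Eclipse fraction = arcsin(R_E/r)/pi = arcsin(6371.0000/24807.1370)/pi
= arcsin(0.2568213)/pi = 0.08267517
Eclipse duration = 0.08267517 * 648.0745 = 53.5797 min

53.5797 minutes


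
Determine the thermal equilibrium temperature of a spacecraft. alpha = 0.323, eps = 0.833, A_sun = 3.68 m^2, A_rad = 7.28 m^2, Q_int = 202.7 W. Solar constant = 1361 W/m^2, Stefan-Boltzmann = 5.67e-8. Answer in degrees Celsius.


Numerator = alpha*S*A_sun + Q_int = 0.323*1361*3.68 + 202.7 = 1820.4390 W
Denominator = eps*sigma*A_rad = 0.833*5.67e-8*7.28 = 3.4384241e-07 W/K^4
T^4 = 5.2943994e+09 K^4
T = 269.7455 K = -3.4045 C

-3.4045 degrees Celsius


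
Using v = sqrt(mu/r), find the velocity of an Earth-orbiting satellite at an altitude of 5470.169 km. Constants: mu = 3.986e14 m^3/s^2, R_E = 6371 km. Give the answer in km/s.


r = R_E + alt = 6371.0 + 5470.169 = 11841.1690 km = 1.1841169e+07 m
v = sqrt(mu/r) = sqrt(3.986e14 / 1.1841169e+07) = 5801.9149 m/s = 5.8019 km/s

5.8019 km/s


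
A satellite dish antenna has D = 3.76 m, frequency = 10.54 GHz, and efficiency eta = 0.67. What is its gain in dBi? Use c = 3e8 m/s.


lambda = c/f = 3e8 / 1.054e+10 = 0.028463 m
G = eta*(pi*D/lambda)^2 = 0.67*(pi*3.76/0.028463)^2
G = 115395.5205 (linear)
G = 10*log10(115395.5205) = 50.6219 dBi

50.6219 dBi


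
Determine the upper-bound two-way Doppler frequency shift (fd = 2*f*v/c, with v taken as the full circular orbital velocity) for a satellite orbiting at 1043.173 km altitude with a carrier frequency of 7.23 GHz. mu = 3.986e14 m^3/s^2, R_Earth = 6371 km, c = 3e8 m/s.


r = 7.414173e+06 m
v = sqrt(mu/r) = 7332.2504 m/s (worst-case radial velocity)
f = 7.23 GHz = 7.23e+09 Hz
fd = 2*f*v/c = 2*7.23e+09*7332.2504/3.0e+08
fd = 353414.4705 Hz

353414.4705 Hz


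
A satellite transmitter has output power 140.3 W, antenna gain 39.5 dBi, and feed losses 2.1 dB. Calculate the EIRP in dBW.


Pt = 140.3 W = 21.4706 dBW
EIRP = Pt_dBW + Gt - losses = 21.4706 + 39.5 - 2.1 = 58.8706 dBW

58.8706 dBW


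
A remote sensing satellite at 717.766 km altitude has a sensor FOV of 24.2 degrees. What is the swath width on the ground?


FOV = 24.2 deg = 0.4223697 rad
swath = 2 * alt * tan(FOV/2) = 2 * 717.766 * tan(0.2111848)
swath = 2 * 717.766 * 0.2143814
swath = 307.7514 km

307.7514 km


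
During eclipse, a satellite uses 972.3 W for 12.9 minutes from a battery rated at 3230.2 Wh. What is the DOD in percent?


E_used = P * t / 60 = 972.3 * 12.9 / 60 = 209.0445 Wh
DOD = E_used / E_total * 100 = 209.0445 / 3230.2 * 100
DOD = 6.4716 %

6.4716 %


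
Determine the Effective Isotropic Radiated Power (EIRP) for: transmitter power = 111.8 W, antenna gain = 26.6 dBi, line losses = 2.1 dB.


Pt = 111.8 W = 20.4844 dBW
EIRP = Pt_dBW + Gt - losses = 20.4844 + 26.6 - 2.1 = 44.9844 dBW

44.9844 dBW


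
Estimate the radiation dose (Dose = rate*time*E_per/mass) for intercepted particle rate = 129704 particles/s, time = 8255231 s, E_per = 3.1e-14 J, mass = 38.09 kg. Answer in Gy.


Total energy deposited = rate * time * E_per
  = 129704 * 8255231 * 3.1e-14 = 0.03319283 J
Dose = E_total / mass = 0.03319283 / 38.09
Dose = 8.7143163e-04 Gy

8.7143e-04 Gy


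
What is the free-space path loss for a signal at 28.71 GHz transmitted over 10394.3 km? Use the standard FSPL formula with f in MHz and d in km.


f = 28.71 GHz = 28710.0000 MHz
d = 10394.3 km
FSPL = 32.44 + 20*log10(28710.0000) + 20*log10(10394.3)
FSPL = 32.44 + 89.1607 + 80.3359
FSPL = 201.9366 dB

201.9366 dB


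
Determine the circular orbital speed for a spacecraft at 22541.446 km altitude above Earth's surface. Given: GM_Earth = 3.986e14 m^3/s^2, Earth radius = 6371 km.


r = R_E + alt = 6371.0 + 22541.446 = 28912.4460 km = 2.8912446e+07 m
v = sqrt(mu/r) = sqrt(3.986e14 / 2.8912446e+07) = 3713.0109 m/s = 3.7130 km/s

3.7130 km/s


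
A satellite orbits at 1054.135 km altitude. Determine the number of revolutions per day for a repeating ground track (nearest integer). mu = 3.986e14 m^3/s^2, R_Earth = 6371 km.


r = 7.425135e+06 m
T = 2*pi*sqrt(r^3/mu) = 6367.4824 s = 106.1247 min
revs/day = 1440 / 106.1247 = 13.5689
Rounded: 14 revolutions per day

14 revolutions per day


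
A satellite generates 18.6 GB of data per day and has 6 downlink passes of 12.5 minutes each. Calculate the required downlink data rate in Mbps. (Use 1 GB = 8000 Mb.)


total contact time = 6 * 12.5 * 60 = 4500.0000 s
data = 18.6 GB = 148800.0000 Mb
rate = 148800.0000 / 4500.0000 = 33.0667 Mbps

33.0667 Mbps


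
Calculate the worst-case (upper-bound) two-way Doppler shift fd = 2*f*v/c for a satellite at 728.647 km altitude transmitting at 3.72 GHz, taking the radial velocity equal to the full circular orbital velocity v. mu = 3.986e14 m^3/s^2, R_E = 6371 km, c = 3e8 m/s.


r = 7.099647e+06 m
v = sqrt(mu/r) = 7492.9057 m/s (worst-case radial velocity)
f = 3.72 GHz = 3.72e+09 Hz
fd = 2*f*v/c = 2*3.72e+09*7492.9057/3.0e+08
fd = 185824.0624 Hz

185824.0624 Hz


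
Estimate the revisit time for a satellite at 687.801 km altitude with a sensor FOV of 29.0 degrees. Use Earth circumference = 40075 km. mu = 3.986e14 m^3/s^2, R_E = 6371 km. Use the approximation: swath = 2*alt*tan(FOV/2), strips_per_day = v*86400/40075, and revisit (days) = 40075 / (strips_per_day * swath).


swath = 2*687.801*tan(0.2530727) = 355.7549 km
v = sqrt(mu/r) = 7514.5535 m/s = 7.5146 km/s
strips/day = v*86400/40075 = 7.5146*86400/40075 = 16.2011
coverage/day = strips * swath = 16.2011 * 355.7549 = 5763.6054 km
revisit = 40075 / 5763.6054 = 6.9531 days

6.9531 days


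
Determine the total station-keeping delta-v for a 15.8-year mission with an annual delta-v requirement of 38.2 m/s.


dV = rate * years = 38.2 * 15.8
dV = 603.5600 m/s

603.5600 m/s


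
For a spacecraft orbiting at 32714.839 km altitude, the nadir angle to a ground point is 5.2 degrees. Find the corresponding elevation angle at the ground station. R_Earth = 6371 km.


r = R_E + alt = 39085.8390 km
Law of sines in the satellite / Earth-center / ground-point triangle:
  sin(nadir)/R_E = sin(90 + el)/r  =>  cos(el) = (r/R_E)*sin(nadir)
cos(el) = (39085.8390 / 6371.0000) * sin(5.2 deg) = 0.5560274
el = arccos(0.5560274) = 56.2185 deg
(Earth-central angle = 90 - nadir - el = 28.5815 deg)

56.2185 degrees


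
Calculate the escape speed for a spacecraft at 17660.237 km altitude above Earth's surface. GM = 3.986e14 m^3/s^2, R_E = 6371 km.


r = 6371.0 + 17660.237 = 24031.2370 km = 2.4031237e+07 m
v_esc = sqrt(2*mu/r) = sqrt(2*3.986e14 / 2.4031237e+07)
v_esc = 5759.6432 m/s = 5.7596 km/s

5.7596 km/s


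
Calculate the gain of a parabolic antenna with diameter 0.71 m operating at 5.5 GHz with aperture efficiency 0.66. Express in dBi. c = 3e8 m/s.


lambda = c/f = 3e8 / 5.5e+09 = 0.05454545 m
G = eta*(pi*D/lambda)^2 = 0.66*(pi*0.71/0.05454545)^2
G = 1103.6802 (linear)
G = 10*log10(1103.6802) = 30.4284 dBi

30.4284 dBi


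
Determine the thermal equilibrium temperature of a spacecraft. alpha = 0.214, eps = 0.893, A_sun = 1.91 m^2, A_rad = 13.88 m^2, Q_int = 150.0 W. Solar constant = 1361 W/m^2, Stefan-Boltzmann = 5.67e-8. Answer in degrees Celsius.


Numerator = alpha*S*A_sun + Q_int = 0.214*1361*1.91 + 150.0 = 706.2951 W
Denominator = eps*sigma*A_rad = 0.893*5.67e-8*13.88 = 7.0278743e-07 W/K^4
T^4 = 1.0049911e+09 K^4
T = 178.0494 K = -95.1006 C

-95.1006 degrees Celsius


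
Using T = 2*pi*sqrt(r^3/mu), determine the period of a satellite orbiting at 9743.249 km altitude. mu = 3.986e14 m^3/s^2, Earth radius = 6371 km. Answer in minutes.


r = 16114.2490 km = 1.6114249e+07 m
T = 2*pi*sqrt(r^3/mu) = 2*pi*sqrt(4.1843713e+21 / 3.986e14)
T = 20357.5883 s = 339.2931 min

339.2931 minutes


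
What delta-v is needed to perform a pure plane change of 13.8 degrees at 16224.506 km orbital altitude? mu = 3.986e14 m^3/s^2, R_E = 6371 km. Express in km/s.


r = 22595.5060 km = 2.2595506e+07 m
V = sqrt(mu/r) = 4200.0805 m/s
di = 13.8 deg = 0.2408554 rad
dV = 2*V*sin(di/2) = 2*4200.0805*sin(0.1204277)
dV = 1009.1688 m/s = 1.0092 km/s

1.0092 km/s


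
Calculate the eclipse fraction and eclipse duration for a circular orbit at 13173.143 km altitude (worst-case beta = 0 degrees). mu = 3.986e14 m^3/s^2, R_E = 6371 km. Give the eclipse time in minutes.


r = 19544.1430 km
T = 453.1948 min
Eclipse fraction = arcsin(R_E/r)/pi = arcsin(6371.0000/19544.1430)/pi
= arcsin(0.32598)/pi = 0.1056942
Eclipse duration = 0.1056942 * 453.1948 = 47.9001 min

47.9001 minutes


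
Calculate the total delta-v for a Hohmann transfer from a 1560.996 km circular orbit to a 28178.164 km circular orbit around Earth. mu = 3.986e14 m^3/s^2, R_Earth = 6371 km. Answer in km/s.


r1 = 7931.9960 km = 7.931996e+06 m
r2 = 34549.1640 km = 3.4549164e+07 m
dv1 = sqrt(mu/r1)*(sqrt(2*r2/(r1+r2)) - 1) = 1952.0512 m/s
dv2 = sqrt(mu/r2)*(1 - sqrt(2*r1/(r1+r2))) = 1320.9746 m/s
total dv = |dv1| + |dv2| = 1952.0512 + 1320.9746 = 3273.0257 m/s = 3.2730 km/s

3.2730 km/s


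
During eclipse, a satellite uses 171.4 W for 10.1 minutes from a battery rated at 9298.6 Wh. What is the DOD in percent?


E_used = P * t / 60 = 171.4 * 10.1 / 60 = 28.8523 Wh
DOD = E_used / E_total * 100 = 28.8523 / 9298.6 * 100
DOD = 0.3102869 %

0.3103 %


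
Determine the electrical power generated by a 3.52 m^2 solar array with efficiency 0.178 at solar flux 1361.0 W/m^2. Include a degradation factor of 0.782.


P = area * eta * S * degradation
P = 3.52 * 0.178 * 1361.0 * 0.782
P = 666.8491 W

666.8491 W


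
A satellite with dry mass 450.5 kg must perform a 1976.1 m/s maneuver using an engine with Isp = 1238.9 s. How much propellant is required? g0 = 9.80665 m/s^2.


ve = Isp * g0 = 1238.9 * 9.80665 = 12149.458685 m/s
mass ratio = exp(dv/ve) = exp(1976.1/12149.458685) = 1.17662388
m_prop = m_dry * (mr - 1) = 450.5 * (1.17662388 - 1)
m_prop = 79.5691 kg

79.5691 kg


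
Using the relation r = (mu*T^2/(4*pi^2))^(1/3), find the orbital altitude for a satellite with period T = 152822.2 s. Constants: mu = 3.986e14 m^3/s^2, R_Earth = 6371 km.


T = 152822.2 s
r = (mu*T^2/(4*pi^2))^(1/3) = (3.986e14 * 152822.2^2 / (4*pi^2))^(1/3)
r = 6.178032e+07 m = 61780.3196 km
alt = r - R_E = 61780.3196 - 6371 = 55409.3196 km

55409.3196 km


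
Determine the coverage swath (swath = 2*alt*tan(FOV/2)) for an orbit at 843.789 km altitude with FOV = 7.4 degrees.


FOV = 7.4 deg = 0.1291544 rad
swath = 2 * alt * tan(FOV/2) = 2 * 843.789 * tan(0.06457718)
swath = 2 * 843.789 * 0.0646671
swath = 109.1308 km

109.1308 km


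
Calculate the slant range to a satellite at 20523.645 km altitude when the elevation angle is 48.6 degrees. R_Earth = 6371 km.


h = 20523.645 km, el = 48.6 deg
d = -R_E*sin(el) + sqrt((R_E*sin(el))^2 + 2*R_E*h + h^2)
d = -6371.0000*sin(0.84823) + sqrt((6371.0000*0.7501111)^2 + 2*6371.0000*20523.645 + 20523.645^2)
d = 21783.6237 km

21783.6237 km


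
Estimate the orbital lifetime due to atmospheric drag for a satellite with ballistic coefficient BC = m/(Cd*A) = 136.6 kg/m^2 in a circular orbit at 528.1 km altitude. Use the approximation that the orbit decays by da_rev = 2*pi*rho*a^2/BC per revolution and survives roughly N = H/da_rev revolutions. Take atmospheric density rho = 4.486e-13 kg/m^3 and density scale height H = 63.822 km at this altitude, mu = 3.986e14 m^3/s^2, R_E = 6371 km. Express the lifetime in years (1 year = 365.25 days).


a = R_E + alt = 6899.1000 km = 6.8991e+06 m
da_rev = 2*pi*rho*a^2/BC = 2*pi*4.486e-13*(6.8991e+06)^2/136.6 = 0.982139817 m per revolution
N = H/da_rev = 63822.0000 m / 0.982139817 m = 64982.6012 revolutions
P = 2*pi*sqrt(a^3/mu) = 5702.9542 s
lifetime = N*P = 64982.6012 * 5702.9542 = 3.705928e+08 s = 4289.2685 days
years = 4289.2685 / 365.25 = 11.7434 years

11.7434 years


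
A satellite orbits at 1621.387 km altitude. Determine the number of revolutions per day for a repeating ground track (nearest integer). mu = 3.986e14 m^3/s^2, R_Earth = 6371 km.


r = 7.992387e+06 m
T = 2*pi*sqrt(r^3/mu) = 7110.9230 s = 118.5154 min
revs/day = 1440 / 118.5154 = 12.1503
Rounded: 12 revolutions per day

12 revolutions per day


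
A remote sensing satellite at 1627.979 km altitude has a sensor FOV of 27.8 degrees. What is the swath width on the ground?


FOV = 27.8 deg = 0.4852015 rad
swath = 2 * alt * tan(FOV/2) = 2 * 1627.979 * tan(0.2426008)
swath = 2 * 1627.979 * 0.247475
swath = 805.7681 km

805.7681 km


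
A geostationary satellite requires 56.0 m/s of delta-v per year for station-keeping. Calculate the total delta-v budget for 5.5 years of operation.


dV = rate * years = 56.0 * 5.5
dV = 308.0000 m/s

308.0000 m/s


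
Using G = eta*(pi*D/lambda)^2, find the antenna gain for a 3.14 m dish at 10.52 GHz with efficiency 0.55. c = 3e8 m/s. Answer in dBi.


lambda = c/f = 3e8 / 1.052e+10 = 0.02851711 m
G = eta*(pi*D/lambda)^2 = 0.55*(pi*3.14/0.02851711)^2
G = 65812.8505 (linear)
G = 10*log10(65812.8505) = 48.1831 dBi

48.1831 dBi


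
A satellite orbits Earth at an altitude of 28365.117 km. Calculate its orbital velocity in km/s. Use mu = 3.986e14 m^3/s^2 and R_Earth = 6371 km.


r = R_E + alt = 6371.0 + 28365.117 = 34736.1170 km = 3.4736117e+07 m
v = sqrt(mu/r) = sqrt(3.986e14 / 3.4736117e+07) = 3387.4899 m/s = 3.3875 km/s

3.3875 km/s


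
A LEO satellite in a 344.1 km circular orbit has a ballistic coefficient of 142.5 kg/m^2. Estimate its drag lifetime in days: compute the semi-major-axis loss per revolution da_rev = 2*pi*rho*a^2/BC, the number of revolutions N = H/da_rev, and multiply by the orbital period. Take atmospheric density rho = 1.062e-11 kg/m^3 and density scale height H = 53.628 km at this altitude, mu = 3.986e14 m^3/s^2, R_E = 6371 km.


a = R_E + alt = 6715.1000 km = 6.7151e+06 m
da_rev = 2*pi*rho*a^2/BC = 2*pi*1.062e-11*(6.7151e+06)^2/142.5 = 21.115165 m per revolution
N = H/da_rev = 53628.0000 m / 21.115165 m = 2539.7859 revolutions
P = 2*pi*sqrt(a^3/mu) = 5476.3343 s
lifetime = N*P = 2539.7859 * 5476.3343 = 1.3908717e+07 s = 160.9805 days

160.9805 days


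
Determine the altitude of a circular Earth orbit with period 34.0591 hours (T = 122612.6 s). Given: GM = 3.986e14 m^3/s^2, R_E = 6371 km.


T = 122612.6 s
r = (mu*T^2/(4*pi^2))^(1/3) = (3.986e14 * 122612.6^2 / (4*pi^2))^(1/3)
r = 5.3343633e+07 m = 53343.6326 km
alt = r - R_E = 53343.6326 - 6371 = 46972.6326 km

46972.6326 km


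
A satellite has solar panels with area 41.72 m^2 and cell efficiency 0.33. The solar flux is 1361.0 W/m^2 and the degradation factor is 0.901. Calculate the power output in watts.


P = area * eta * S * degradation
P = 41.72 * 0.33 * 1361.0 * 0.901
P = 16882.6709 W

16882.6709 W


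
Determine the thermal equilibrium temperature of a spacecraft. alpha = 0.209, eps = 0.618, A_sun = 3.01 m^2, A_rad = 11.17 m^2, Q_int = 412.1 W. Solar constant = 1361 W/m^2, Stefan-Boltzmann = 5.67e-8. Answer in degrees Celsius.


Numerator = alpha*S*A_sun + Q_int = 0.209*1361*3.01 + 412.1 = 1268.2915 W
Denominator = eps*sigma*A_rad = 0.618*5.67e-8*11.17 = 3.914035e-07 W/K^4
T^4 = 3.2403683e+09 K^4
T = 238.5880 K = -34.5620 C

-34.5620 degrees Celsius


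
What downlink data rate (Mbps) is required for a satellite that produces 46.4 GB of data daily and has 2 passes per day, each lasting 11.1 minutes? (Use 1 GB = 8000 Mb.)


total contact time = 2 * 11.1 * 60 = 1332.0000 s
data = 46.4 GB = 371200.0000 Mb
rate = 371200.0000 / 1332.0000 = 278.6787 Mbps

278.6787 Mbps


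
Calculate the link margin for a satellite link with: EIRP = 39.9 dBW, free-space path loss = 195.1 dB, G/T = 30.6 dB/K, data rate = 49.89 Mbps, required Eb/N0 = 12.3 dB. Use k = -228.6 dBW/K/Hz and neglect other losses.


C/N0 = EIRP - FSPL + G/T - k = 39.9 - 195.1 + 30.6 - (-228.6)
C/N0 = 104.0000 dB-Hz
R_b = 49.89 Mbps = 4.989e+07 bps -> 10*log10(R_b) = 76.9801 dB-Hz
Eb/N0 = C/N0 - 10*log10(R_b) = 104.0000 - 76.9801 = 27.0199 dB
Margin = Eb/N0 - Eb/N0_req = 27.0199 - 12.3 = 14.7199 dB (link closes)

14.7199 dB


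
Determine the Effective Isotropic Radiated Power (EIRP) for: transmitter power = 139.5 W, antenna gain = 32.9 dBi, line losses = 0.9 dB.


Pt = 139.5 W = 21.4457 dBW
EIRP = Pt_dBW + Gt - losses = 21.4457 + 32.9 - 0.9 = 53.4457 dBW

53.4457 dBW


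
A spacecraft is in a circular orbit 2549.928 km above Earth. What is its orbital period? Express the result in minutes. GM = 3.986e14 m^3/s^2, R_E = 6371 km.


r = 8920.9280 km = 8.920928e+06 m
T = 2*pi*sqrt(r^3/mu) = 2*pi*sqrt(7.0995382e+20 / 3.986e14)
T = 8385.4480 s = 139.7575 min

139.7575 minutes


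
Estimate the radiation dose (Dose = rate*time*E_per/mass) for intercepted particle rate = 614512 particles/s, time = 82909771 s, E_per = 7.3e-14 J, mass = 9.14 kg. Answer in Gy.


Total energy deposited = rate * time * E_per
  = 614512 * 82909771 * 7.3e-14 = 3.7193 J
Dose = E_total / mass = 3.7193 / 9.14
Dose = 0.4069235 Gy

0.4069 Gy


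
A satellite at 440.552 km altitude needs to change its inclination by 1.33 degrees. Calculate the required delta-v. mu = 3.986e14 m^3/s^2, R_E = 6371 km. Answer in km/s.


r = 6811.5520 km = 6.811552e+06 m
V = sqrt(mu/r) = 7649.7212 m/s
di = 1.33 deg = 0.02321288 rad
dV = 2*V*sin(di/2) = 2*7649.7212*sin(0.01160644)
dV = 177.5681 m/s = 0.1775681 km/s

0.1776 km/s


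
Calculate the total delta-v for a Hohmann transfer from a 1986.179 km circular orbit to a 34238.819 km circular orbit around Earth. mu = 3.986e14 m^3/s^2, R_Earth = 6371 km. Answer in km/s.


r1 = 8357.1790 km = 8.357179e+06 m
r2 = 40609.8190 km = 4.0609819e+07 m
dv1 = sqrt(mu/r1)*(sqrt(2*r2/(r1+r2)) - 1) = 1988.2246 m/s
dv2 = sqrt(mu/r2)*(1 - sqrt(2*r1/(r1+r2))) = 1302.5466 m/s
total dv = |dv1| + |dv2| = 1988.2246 + 1302.5466 = 3290.7712 m/s = 3.2908 km/s

3.2908 km/s


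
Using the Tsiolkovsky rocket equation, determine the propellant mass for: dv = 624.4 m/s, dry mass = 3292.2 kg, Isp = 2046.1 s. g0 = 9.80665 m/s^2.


ve = Isp * g0 = 2046.1 * 9.80665 = 20065.386565 m/s
mass ratio = exp(dv/ve) = exp(624.4/20065.386565) = 1.03160750
m_prop = m_dry * (mr - 1) = 3292.2 * (1.03160750 - 1)
m_prop = 104.0582 kg

104.0582 kg


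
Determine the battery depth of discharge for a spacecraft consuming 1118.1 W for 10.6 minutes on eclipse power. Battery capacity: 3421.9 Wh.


E_used = P * t / 60 = 1118.1 * 10.6 / 60 = 197.5310 Wh
DOD = E_used / E_total * 100 = 197.5310 / 3421.9 * 100
DOD = 5.7726 %

5.7726 %


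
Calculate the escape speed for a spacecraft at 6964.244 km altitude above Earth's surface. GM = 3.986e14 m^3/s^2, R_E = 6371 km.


r = 6371.0 + 6964.244 = 13335.2440 km = 1.3335244e+07 m
v_esc = sqrt(2*mu/r) = sqrt(2*3.986e14 / 1.3335244e+07)
v_esc = 7731.8454 m/s = 7.7318 km/s

7.7318 km/s


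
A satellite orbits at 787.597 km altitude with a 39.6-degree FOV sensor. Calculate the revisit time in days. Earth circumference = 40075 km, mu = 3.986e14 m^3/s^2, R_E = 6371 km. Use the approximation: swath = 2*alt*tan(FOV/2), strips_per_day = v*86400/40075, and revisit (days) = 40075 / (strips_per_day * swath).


swath = 2*787.597*tan(0.3455752) = 567.1047 km
v = sqrt(mu/r) = 7461.9905 m/s = 7.4620 km/s
strips/day = v*86400/40075 = 7.4620*86400/40075 = 16.0877
coverage/day = strips * swath = 16.0877 * 567.1047 = 9123.4307 km
revisit = 40075 / 9123.4307 = 4.3925 days

4.3925 days


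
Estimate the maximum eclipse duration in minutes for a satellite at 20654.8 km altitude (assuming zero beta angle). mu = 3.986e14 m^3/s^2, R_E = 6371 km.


r = 27025.8000 km
T = 736.9327 min
Eclipse fraction = arcsin(R_E/r)/pi = arcsin(6371.0000/27025.8000)/pi
= arcsin(0.2357377)/pi = 0.07575062
Eclipse duration = 0.07575062 * 736.9327 = 55.8231 min

55.8231 minutes


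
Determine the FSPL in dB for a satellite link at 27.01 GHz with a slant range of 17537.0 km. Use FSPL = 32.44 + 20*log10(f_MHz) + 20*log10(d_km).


f = 27.01 GHz = 27010.0000 MHz
d = 17537.0 km
FSPL = 32.44 + 20*log10(27010.0000) + 20*log10(17537.0)
FSPL = 32.44 + 88.6305 + 84.8791
FSPL = 205.9496 dB

205.9496 dB


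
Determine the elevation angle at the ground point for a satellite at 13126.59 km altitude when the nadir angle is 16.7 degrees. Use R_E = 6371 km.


r = R_E + alt = 19497.5900 km
Law of sines in the satellite / Earth-center / ground-point triangle:
  sin(nadir)/R_E = sin(90 + el)/r  =>  cos(el) = (r/R_E)*sin(nadir)
cos(el) = (19497.5900 / 6371.0000) * sin(16.7 deg) = 0.8794283
el = arccos(0.8794283) = 28.4265 deg
(Earth-central angle = 90 - nadir - el = 44.8735 deg)

28.4265 degrees


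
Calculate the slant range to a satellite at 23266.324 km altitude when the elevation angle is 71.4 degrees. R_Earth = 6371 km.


h = 23266.324 km, el = 71.4 deg
d = -R_E*sin(el) + sqrt((R_E*sin(el))^2 + 2*R_E*h + h^2)
d = -6371.0000*sin(1.2462) + sqrt((6371.0000*0.9477684)^2 + 2*6371.0000*23266.324 + 23266.324^2)
d = 23529.3440 km

23529.3440 km


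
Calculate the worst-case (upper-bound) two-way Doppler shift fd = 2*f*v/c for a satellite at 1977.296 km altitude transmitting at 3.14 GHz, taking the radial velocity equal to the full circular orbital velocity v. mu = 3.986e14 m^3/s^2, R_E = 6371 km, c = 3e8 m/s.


r = 8.348296e+06 m
v = sqrt(mu/r) = 6909.8676 m/s (worst-case radial velocity)
f = 3.14 GHz = 3.14e+09 Hz
fd = 2*f*v/c = 2*3.14e+09*6909.8676/3.0e+08
fd = 144646.5623 Hz

144646.5623 Hz


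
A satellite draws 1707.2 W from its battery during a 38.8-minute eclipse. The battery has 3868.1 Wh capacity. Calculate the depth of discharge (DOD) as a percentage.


E_used = P * t / 60 = 1707.2 * 38.8 / 60 = 1103.9893 Wh
DOD = E_used / E_total * 100 = 1103.9893 / 3868.1 * 100
DOD = 28.5409 %

28.5409 %


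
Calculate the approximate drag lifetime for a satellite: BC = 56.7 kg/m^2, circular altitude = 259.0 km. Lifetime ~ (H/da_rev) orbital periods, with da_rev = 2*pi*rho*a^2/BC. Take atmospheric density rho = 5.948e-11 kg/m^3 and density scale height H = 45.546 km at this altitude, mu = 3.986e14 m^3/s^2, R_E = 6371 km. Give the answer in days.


a = R_E + alt = 6630.0000 km = 6.63e+06 m
da_rev = 2*pi*rho*a^2/BC = 2*pi*5.948e-11*(6.63e+06)^2/56.7 = 289.730907 m per revolution
N = H/da_rev = 45546.0000 m / 289.730907 m = 157.2010 revolutions
P = 2*pi*sqrt(a^3/mu) = 5372.5630 s
lifetime = N*P = 157.2010 * 5372.5630 = 844572.4867 s = 9.7751 days

9.7751 days


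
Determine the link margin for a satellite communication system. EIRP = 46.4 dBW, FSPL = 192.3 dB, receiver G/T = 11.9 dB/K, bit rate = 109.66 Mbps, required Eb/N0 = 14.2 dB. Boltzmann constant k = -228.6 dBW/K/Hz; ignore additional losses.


C/N0 = EIRP - FSPL + G/T - k = 46.4 - 192.3 + 11.9 - (-228.6)
C/N0 = 94.6000 dB-Hz
R_b = 109.66 Mbps = 1.0966e+08 bps -> 10*log10(R_b) = 80.4005 dB-Hz
Eb/N0 = C/N0 - 10*log10(R_b) = 94.6000 - 80.4005 = 14.1995 dB
Margin = Eb/N0 - Eb/N0_req = 14.1995 - 14.2 = -4.8241547e-04 dB (negative margin: link does not close)

-4.8242e-04 dB


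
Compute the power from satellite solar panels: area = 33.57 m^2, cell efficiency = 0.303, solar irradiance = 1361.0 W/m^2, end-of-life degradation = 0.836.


P = area * eta * S * degradation
P = 33.57 * 0.303 * 1361.0 * 0.836
P = 11573.3310 W

11573.3310 W


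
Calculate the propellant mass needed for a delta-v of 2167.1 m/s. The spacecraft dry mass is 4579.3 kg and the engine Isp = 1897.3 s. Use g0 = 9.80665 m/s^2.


ve = Isp * g0 = 1897.3 * 9.80665 = 18606.157045 m/s
mass ratio = exp(dv/ve) = exp(2167.1/18606.157045) = 1.12352627
m_prop = m_dry * (mr - 1) = 4579.3 * (1.12352627 - 1)
m_prop = 565.6639 kg

565.6639 kg


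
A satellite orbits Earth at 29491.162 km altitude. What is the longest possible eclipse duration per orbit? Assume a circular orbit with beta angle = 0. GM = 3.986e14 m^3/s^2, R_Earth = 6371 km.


r = 35862.1620 km
T = 1126.4571 min
Eclipse fraction = arcsin(R_E/r)/pi = arcsin(6371.0000/35862.1620)/pi
= arcsin(0.1776524)/pi = 0.05685028
Eclipse duration = 0.05685028 * 1126.4571 = 64.0394 min

64.0394 minutes


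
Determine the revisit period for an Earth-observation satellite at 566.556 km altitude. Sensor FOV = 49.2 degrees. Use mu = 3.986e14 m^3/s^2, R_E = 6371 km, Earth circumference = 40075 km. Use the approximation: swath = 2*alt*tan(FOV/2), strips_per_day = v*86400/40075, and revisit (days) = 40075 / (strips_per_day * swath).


swath = 2*566.556*tan(0.429351) = 518.7792 km
v = sqrt(mu/r) = 7579.9335 m/s = 7.5799 km/s
strips/day = v*86400/40075 = 7.5799*86400/40075 = 16.3420
coverage/day = strips * swath = 16.3420 * 518.7792 = 8477.8972 km
revisit = 40075 / 8477.8972 = 4.7270 days

4.7270 days


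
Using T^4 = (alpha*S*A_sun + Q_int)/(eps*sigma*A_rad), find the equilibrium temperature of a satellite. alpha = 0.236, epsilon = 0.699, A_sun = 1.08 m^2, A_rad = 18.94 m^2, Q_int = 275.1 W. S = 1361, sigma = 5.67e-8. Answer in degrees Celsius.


Numerator = alpha*S*A_sun + Q_int = 0.236*1361*1.08 + 275.1 = 621.9917 W
Denominator = eps*sigma*A_rad = 0.699*5.67e-8*18.94 = 7.506547e-07 W/K^4
T^4 = 8.2859893e+08 K^4
T = 169.6626 K = -103.4874 C

-103.4874 degrees Celsius


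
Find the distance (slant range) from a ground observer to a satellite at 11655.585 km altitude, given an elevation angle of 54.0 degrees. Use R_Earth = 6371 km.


h = 11655.585 km, el = 54.0 deg
d = -R_E*sin(el) + sqrt((R_E*sin(el))^2 + 2*R_E*h + h^2)
d = -6371.0000*sin(0.9424778) + sqrt((6371.0000*0.809017)^2 + 2*6371.0000*11655.585 + 11655.585^2)
d = 12479.0845 km

12479.0845 km


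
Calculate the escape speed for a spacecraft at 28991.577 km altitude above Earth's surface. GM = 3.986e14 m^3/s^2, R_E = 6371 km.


r = 6371.0 + 28991.577 = 35362.5770 km = 3.5362577e+07 m
v_esc = sqrt(2*mu/r) = sqrt(2*3.986e14 / 3.5362577e+07)
v_esc = 4748.0107 m/s = 4.7480 km/s

4.7480 km/s


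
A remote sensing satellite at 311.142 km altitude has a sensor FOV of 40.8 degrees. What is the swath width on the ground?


FOV = 40.8 deg = 0.7120943 rad
swath = 2 * alt * tan(FOV/2) = 2 * 311.142 * tan(0.3560472)
swath = 2 * 311.142 * 0.3718967
swath = 231.4253 km

231.4253 km


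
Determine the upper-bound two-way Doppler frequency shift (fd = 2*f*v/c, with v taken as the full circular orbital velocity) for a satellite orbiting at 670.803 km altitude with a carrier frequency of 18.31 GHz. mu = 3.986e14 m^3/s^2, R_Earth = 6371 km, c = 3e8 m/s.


r = 7.041803e+06 m
v = sqrt(mu/r) = 7523.6176 m/s (worst-case radial velocity)
f = 18.31 GHz = 1.831e+10 Hz
fd = 2*f*v/c = 2*1.831e+10*7523.6176/3.0e+08
fd = 918382.9172 Hz

918382.9172 Hz


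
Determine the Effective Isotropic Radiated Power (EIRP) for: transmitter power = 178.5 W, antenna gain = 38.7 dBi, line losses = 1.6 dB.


Pt = 178.5 W = 22.5164 dBW
EIRP = Pt_dBW + Gt - losses = 22.5164 + 38.7 - 1.6 = 59.6164 dBW

59.6164 dBW


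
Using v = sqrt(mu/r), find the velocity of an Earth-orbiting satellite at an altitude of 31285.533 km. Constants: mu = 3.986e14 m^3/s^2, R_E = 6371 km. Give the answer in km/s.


r = R_E + alt = 6371.0 + 31285.533 = 37656.5330 km = 3.7656533e+07 m
v = sqrt(mu/r) = sqrt(3.986e14 / 3.7656533e+07) = 3253.4825 m/s = 3.2535 km/s

3.2535 km/s


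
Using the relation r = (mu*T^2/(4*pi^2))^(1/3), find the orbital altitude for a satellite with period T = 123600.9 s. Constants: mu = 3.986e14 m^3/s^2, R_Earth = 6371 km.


T = 123600.9 s
r = (mu*T^2/(4*pi^2))^(1/3) = (3.986e14 * 123600.9^2 / (4*pi^2))^(1/3)
r = 5.3629894e+07 m = 53629.8943 km
alt = r - R_E = 53629.8943 - 6371 = 47258.8943 km

47258.8943 km


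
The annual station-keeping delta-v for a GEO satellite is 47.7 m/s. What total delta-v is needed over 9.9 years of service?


dV = rate * years = 47.7 * 9.9
dV = 472.2300 m/s

472.2300 m/s


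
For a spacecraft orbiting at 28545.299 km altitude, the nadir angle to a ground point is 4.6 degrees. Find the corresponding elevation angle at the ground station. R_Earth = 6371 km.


r = R_E + alt = 34916.2990 km
Law of sines in the satellite / Earth-center / ground-point triangle:
  sin(nadir)/R_E = sin(90 + el)/r  =>  cos(el) = (r/R_E)*sin(nadir)
cos(el) = (34916.2990 / 6371.0000) * sin(4.6 deg) = 0.4395306
el = arccos(0.4395306) = 63.9261 deg
(Earth-central angle = 90 - nadir - el = 21.4739 deg)

63.9261 degrees


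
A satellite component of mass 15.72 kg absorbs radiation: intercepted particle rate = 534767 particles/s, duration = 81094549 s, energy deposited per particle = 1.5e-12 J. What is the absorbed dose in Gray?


Total energy deposited = rate * time * E_per
  = 534767 * 81094549 * 1.5e-12 = 65.0500 J
Dose = E_total / mass = 65.0500 / 15.72
Dose = 4.1380 Gy

4.1380 Gy


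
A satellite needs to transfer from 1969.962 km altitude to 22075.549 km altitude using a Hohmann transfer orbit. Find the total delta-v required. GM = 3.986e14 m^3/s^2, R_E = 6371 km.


r1 = 8340.9620 km = 8.340962e+06 m
r2 = 28446.5490 km = 2.8446549e+07 m
dv1 = sqrt(mu/r1)*(sqrt(2*r2/(r1+r2)) - 1) = 1683.9614 m/s
dv2 = sqrt(mu/r2)*(1 - sqrt(2*r1/(r1+r2))) = 1222.5610 m/s
total dv = |dv1| + |dv2| = 1683.9614 + 1222.5610 = 2906.5224 m/s = 2.9065 km/s

2.9065 km/s


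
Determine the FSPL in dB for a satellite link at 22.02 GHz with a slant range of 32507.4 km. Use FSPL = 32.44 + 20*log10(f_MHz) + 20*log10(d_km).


f = 22.02 GHz = 22020.0000 MHz
d = 32507.4 km
FSPL = 32.44 + 20*log10(22020.0000) + 20*log10(32507.4)
FSPL = 32.44 + 86.8563 + 90.2396
FSPL = 209.5360 dB

209.5360 dB


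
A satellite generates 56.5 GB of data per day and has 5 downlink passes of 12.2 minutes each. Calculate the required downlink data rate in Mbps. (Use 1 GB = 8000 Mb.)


total contact time = 5 * 12.2 * 60 = 3660.0000 s
data = 56.5 GB = 452000.0000 Mb
rate = 452000.0000 / 3660.0000 = 123.4973 Mbps

123.4973 Mbps


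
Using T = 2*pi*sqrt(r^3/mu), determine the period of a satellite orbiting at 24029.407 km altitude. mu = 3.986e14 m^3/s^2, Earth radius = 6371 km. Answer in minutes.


r = 30400.4070 km = 3.0400407e+07 m
T = 2*pi*sqrt(r^3/mu) = 2*pi*sqrt(2.8095592e+22 / 3.986e14)
T = 52750.9540 s = 879.1826 min

879.1826 minutes


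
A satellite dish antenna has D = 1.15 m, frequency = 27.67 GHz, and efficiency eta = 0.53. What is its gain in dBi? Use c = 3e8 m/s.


lambda = c/f = 3e8 / 2.767e+10 = 0.01084207 m
G = eta*(pi*D/lambda)^2 = 0.53*(pi*1.15/0.01084207)^2
G = 58850.0864 (linear)
G = 10*log10(58850.0864) = 47.6975 dBi

47.6975 dBi


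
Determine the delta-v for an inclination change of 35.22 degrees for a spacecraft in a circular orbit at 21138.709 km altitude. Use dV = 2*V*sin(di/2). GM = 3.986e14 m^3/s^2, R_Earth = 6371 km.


r = 27509.7090 km = 2.7509709e+07 m
V = sqrt(mu/r) = 3806.4984 m/s
di = 35.22 deg = 0.614705 rad
dV = 2*V*sin(di/2) = 2*3806.4984*sin(0.3073525)
dV = 2303.2075 m/s = 2.3032 km/s

2.3032 km/s


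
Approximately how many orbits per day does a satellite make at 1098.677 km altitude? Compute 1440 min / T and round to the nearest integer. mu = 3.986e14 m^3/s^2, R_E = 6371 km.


r = 7.469677e+06 m
T = 2*pi*sqrt(r^3/mu) = 6424.8642 s = 107.0811 min
revs/day = 1440 / 107.0811 = 13.4478
Rounded: 13 revolutions per day

13 revolutions per day


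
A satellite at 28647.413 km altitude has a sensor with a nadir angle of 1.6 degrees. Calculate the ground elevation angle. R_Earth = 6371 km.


r = R_E + alt = 35018.4130 km
Law of sines in the satellite / Earth-center / ground-point triangle:
  sin(nadir)/R_E = sin(90 + el)/r  =>  cos(el) = (r/R_E)*sin(nadir)
cos(el) = (35018.4130 / 6371.0000) * sin(1.6 deg) = 0.1534722
el = arccos(0.1534722) = 81.1718 deg
(Earth-central angle = 90 - nadir - el = 7.2282 deg)

81.1718 degrees


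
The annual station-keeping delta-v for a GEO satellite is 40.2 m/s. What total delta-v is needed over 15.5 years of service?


dV = rate * years = 40.2 * 15.5
dV = 623.1000 m/s

623.1000 m/s


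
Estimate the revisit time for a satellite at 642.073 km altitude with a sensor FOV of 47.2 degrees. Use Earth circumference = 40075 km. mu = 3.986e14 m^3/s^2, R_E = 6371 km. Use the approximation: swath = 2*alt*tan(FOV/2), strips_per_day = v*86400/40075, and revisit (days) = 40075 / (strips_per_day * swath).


swath = 2*642.073*tan(0.4118977) = 561.0296 km
v = sqrt(mu/r) = 7539.0126 m/s = 7.5390 km/s
strips/day = v*86400/40075 = 7.5390*86400/40075 = 16.2538
coverage/day = strips * swath = 16.2538 * 561.0296 = 9118.8579 km
revisit = 40075 / 9118.8579 = 4.3947 days

4.3947 days


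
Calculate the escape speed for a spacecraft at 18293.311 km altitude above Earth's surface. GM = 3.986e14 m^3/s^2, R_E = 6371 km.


r = 6371.0 + 18293.311 = 24664.3110 km = 2.4664311e+07 m
v_esc = sqrt(2*mu/r) = sqrt(2*3.986e14 / 2.4664311e+07)
v_esc = 5685.2446 m/s = 5.6852 km/s

5.6852 km/s


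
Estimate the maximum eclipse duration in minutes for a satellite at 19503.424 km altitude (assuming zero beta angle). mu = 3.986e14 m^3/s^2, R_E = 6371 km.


r = 25874.4240 km
T = 690.3447 min
Eclipse fraction = arcsin(R_E/r)/pi = arcsin(6371.0000/25874.4240)/pi
= arcsin(0.2462277)/pi = 0.0791911
Eclipse duration = 0.0791911 * 690.3447 = 54.6692 min

54.6692 minutes


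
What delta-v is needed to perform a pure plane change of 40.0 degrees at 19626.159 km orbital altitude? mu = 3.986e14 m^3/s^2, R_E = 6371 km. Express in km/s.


r = 25997.1590 km = 2.5997159e+07 m
V = sqrt(mu/r) = 3915.6666 m/s
di = 40.0 deg = 0.6981317 rad
dV = 2*V*sin(di/2) = 2*3915.6666*sin(0.3490659)
dV = 2678.4737 m/s = 2.6785 km/s

2.6785 km/s


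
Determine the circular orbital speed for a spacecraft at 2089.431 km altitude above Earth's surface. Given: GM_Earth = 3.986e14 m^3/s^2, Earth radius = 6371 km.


r = R_E + alt = 6371.0 + 2089.431 = 8460.4310 km = 8.460431e+06 m
v = sqrt(mu/r) = sqrt(3.986e14 / 8.460431e+06) = 6863.9230 m/s = 6.8639 km/s

6.8639 km/s


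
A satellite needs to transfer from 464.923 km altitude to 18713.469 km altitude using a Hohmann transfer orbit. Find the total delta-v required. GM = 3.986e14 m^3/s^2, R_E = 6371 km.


r1 = 6835.9230 km = 6.835923e+06 m
r2 = 25084.4690 km = 2.5084469e+07 m
dv1 = sqrt(mu/r1)*(sqrt(2*r2/(r1+r2)) - 1) = 1937.0451 m/s
dv2 = sqrt(mu/r2)*(1 - sqrt(2*r1/(r1+r2))) = 1377.4359 m/s
total dv = |dv1| + |dv2| = 1937.0451 + 1377.4359 = 3314.4810 m/s = 3.3145 km/s

3.3145 km/s


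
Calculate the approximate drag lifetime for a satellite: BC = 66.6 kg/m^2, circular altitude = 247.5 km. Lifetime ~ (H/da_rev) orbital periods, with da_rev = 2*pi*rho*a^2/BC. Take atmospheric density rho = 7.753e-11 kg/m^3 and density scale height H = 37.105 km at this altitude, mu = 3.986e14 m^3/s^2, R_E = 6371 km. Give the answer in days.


a = R_E + alt = 6618.5000 km = 6.6185e+06 m
da_rev = 2*pi*rho*a^2/BC = 2*pi*7.753e-11*(6.6185e+06)^2/66.6 = 320.401521 m per revolution
N = H/da_rev = 37105.0000 m / 320.401521 m = 115.8078 revolutions
P = 2*pi*sqrt(a^3/mu) = 5358.5906 s
lifetime = N*P = 115.8078 * 5358.5906 = 620566.6714 s = 7.1825 days

7.1825 days


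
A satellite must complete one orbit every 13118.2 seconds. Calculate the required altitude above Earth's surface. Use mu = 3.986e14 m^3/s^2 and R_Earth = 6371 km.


T = 13118.2 s
r = (mu*T^2/(4*pi^2))^(1/3) = (3.986e14 * 13118.2^2 / (4*pi^2))^(1/3)
r = 1.2021962e+07 m = 12021.9620 km
alt = r - R_E = 12021.9620 - 6371 = 5650.9620 km

5650.9620 km


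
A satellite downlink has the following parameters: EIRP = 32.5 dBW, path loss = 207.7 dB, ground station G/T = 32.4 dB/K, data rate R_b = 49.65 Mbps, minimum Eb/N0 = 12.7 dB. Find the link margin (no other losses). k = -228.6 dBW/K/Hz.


C/N0 = EIRP - FSPL + G/T - k = 32.5 - 207.7 + 32.4 - (-228.6)
C/N0 = 85.8000 dB-Hz
R_b = 49.65 Mbps = 4.965e+07 bps -> 10*log10(R_b) = 76.9592 dB-Hz
Eb/N0 = C/N0 - 10*log10(R_b) = 85.8000 - 76.9592 = 8.8408 dB
Margin = Eb/N0 - Eb/N0_req = 8.8408 - 12.7 = -3.8592 dB (negative margin: link does not close)

-3.8592 dB


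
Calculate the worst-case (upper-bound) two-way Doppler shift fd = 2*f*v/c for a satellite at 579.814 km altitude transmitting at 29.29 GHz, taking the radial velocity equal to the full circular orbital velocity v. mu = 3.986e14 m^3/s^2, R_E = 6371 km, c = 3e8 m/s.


r = 6.950814e+06 m
v = sqrt(mu/r) = 7572.7011 m/s (worst-case radial velocity)
f = 29.29 GHz = 2.929e+10 Hz
fd = 2*f*v/c = 2*2.929e+10*7572.7011/3.0e+08
fd = 1.4786961e+06 Hz

1.4787e+06 Hz


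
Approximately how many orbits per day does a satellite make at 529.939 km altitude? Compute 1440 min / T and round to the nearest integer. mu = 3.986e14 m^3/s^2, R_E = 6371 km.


r = 6.900939e+06 m
T = 2*pi*sqrt(r^3/mu) = 5705.2346 s = 95.0872 min
revs/day = 1440 / 95.0872 = 15.1440
Rounded: 15 revolutions per day

15 revolutions per day


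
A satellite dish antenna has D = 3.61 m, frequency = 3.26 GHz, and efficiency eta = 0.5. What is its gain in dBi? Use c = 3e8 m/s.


lambda = c/f = 3e8 / 3.26e+09 = 0.09202454 m
G = eta*(pi*D/lambda)^2 = 0.5*(pi*3.61/0.09202454)^2
G = 7594.1093 (linear)
G = 10*log10(7594.1093) = 38.8048 dBi

38.8048 dBi


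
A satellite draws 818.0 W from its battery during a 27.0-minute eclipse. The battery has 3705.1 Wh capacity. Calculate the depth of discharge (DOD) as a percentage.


E_used = P * t / 60 = 818.0 * 27.0 / 60 = 368.1000 Wh
DOD = E_used / E_total * 100 = 368.1000 / 3705.1 * 100
DOD = 9.9350 %

9.9350 %


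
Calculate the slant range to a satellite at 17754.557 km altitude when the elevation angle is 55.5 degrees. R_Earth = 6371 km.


h = 17754.557 km, el = 55.5 deg
d = -R_E*sin(el) + sqrt((R_E*sin(el))^2 + 2*R_E*h + h^2)
d = -6371.0000*sin(0.9686577) + sqrt((6371.0000*0.8241262)^2 + 2*6371.0000*17754.557 + 17754.557^2)
d = 18603.6467 km

18603.6467 km


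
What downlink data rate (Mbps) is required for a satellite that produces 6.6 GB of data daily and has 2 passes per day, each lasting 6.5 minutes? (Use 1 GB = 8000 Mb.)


total contact time = 2 * 6.5 * 60 = 780.0000 s
data = 6.6 GB = 52800.0000 Mb
rate = 52800.0000 / 780.0000 = 67.6923 Mbps

67.6923 Mbps


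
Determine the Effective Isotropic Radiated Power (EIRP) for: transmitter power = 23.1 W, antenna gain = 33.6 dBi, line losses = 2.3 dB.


Pt = 23.1 W = 13.6361 dBW
EIRP = Pt_dBW + Gt - losses = 13.6361 + 33.6 - 2.3 = 44.9361 dBW

44.9361 dBW


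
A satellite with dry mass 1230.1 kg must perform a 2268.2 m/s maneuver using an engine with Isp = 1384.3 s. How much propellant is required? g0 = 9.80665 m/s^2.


ve = Isp * g0 = 1384.3 * 9.80665 = 13575.345595 m/s
mass ratio = exp(dv/ve) = exp(2268.2/13575.345595) = 1.18185153
m_prop = m_dry * (mr - 1) = 1230.1 * (1.18185153 - 1)
m_prop = 223.6956 kg

223.6956 kg


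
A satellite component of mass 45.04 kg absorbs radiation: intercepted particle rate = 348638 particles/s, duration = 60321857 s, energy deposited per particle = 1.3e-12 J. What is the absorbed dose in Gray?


Total energy deposited = rate * time * E_per
  = 348638 * 60321857 * 1.3e-12 = 27.3396 J
Dose = E_total / mass = 27.3396 / 45.04
Dose = 0.607008 Gy

0.6070 Gy
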